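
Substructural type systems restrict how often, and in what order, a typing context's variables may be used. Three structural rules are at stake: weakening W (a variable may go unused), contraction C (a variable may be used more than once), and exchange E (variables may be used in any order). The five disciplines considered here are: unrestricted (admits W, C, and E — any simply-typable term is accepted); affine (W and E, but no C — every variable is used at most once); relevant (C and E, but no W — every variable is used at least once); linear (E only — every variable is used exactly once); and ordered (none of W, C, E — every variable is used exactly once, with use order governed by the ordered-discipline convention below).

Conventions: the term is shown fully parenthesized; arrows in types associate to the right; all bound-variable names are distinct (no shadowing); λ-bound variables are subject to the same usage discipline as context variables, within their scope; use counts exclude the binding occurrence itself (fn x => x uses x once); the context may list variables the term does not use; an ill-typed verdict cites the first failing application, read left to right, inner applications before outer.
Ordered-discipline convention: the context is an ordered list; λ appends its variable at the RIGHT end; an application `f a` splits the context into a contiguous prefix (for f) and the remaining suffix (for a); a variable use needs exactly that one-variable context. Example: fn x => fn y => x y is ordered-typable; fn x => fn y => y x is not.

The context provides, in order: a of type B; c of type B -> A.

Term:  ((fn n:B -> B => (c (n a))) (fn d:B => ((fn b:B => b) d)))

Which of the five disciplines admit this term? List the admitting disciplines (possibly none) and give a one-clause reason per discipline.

accepted by: linear, affine, relevant, unrestricted
counts: a: 1×, c: 1×, n (λ-bound): 1×, d (λ-bound): 1×, b (λ-bound): 1×
use order (left to right): c, n, a, b, d
typing: ✓ — A
ordered ✗ (use order c, n, a, b, d needs exchange)
linear ✓ (a, c, n, d, b: one use apiece)
affine ✓ (no duplicate uses among a, c, n, d, b)
relevant ✓ (at least one use each (a, c, n, d, b))
unrestricted ✓ (well-typed at A; no restrictions here)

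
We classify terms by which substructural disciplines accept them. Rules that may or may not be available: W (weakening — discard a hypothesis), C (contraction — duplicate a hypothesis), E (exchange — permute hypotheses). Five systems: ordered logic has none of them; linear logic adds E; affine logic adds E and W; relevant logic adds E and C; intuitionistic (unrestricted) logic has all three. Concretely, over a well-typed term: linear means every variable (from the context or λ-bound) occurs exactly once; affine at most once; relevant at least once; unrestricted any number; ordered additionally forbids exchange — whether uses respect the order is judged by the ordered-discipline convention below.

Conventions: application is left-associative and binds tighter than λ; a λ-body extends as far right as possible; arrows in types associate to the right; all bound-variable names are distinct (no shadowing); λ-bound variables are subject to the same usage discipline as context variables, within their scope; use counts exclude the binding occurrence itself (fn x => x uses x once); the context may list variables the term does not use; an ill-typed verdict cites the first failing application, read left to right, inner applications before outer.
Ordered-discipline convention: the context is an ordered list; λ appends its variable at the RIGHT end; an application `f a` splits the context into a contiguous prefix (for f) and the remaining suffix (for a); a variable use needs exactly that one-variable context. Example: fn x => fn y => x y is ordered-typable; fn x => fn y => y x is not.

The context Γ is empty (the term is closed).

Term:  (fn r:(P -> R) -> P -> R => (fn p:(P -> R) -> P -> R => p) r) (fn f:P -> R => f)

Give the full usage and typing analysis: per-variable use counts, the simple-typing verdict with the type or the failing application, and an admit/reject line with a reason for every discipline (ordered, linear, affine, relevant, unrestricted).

use counts: r (bound): 1×, p (bound): 1×, f (bound): 1×
uses in reading order: p, r, f
typing: well-typed — term : (P -> R) -> P -> R
ordered: ✓, r, p, f once each; derivable with no W/C/E
linear: ✓, exactly-once usage across r, p, f
affine: ✓, r, p, f: no repeats, contraction unneeded
relevant: ✓, none of r, p, f goes unused
unrestricted: ✓, simply typable at (P -> R) -> P -> R; W, C, E all held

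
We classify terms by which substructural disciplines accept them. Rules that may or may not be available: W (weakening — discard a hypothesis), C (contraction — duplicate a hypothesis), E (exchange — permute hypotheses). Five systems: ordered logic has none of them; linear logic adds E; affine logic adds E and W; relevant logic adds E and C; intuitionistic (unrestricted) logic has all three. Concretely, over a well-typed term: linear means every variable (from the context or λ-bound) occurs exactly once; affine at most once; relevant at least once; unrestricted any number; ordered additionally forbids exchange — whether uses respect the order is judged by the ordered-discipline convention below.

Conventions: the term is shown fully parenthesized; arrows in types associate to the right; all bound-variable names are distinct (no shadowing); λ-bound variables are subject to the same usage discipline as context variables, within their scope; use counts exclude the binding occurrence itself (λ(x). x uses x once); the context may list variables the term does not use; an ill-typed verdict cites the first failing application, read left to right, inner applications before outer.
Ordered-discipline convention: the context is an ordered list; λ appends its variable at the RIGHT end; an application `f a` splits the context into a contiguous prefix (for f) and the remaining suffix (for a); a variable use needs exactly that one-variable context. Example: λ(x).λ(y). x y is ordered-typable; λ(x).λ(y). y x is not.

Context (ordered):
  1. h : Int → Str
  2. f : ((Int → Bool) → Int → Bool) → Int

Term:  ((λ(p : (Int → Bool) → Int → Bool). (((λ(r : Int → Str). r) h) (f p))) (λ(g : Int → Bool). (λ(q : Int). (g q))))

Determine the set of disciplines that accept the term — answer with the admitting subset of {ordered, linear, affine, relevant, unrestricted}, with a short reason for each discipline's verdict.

admitted by: ordered, linear, affine, relevant, unrestricted
use counts: h: 1, f: 1, p (bound): 1, r (bound): 1, g (bound): 1, q (bound): 1
use order (left to right): r, h, f, p, g, q
typing: well-typed — term : Str
ordered ✓ (h, f, p, r, g, q once each; derivable with no W/C/E)
linear ✓ (each of h, f, p, r, g, q used exactly once)
affine ✓ (h, f, p, r, g, q: no repeats, contraction unneeded)
relevant ✓ (every one of h, f, p, r, g, q appears)
unrestricted ✓ (well-typed at Str; no restrictions here)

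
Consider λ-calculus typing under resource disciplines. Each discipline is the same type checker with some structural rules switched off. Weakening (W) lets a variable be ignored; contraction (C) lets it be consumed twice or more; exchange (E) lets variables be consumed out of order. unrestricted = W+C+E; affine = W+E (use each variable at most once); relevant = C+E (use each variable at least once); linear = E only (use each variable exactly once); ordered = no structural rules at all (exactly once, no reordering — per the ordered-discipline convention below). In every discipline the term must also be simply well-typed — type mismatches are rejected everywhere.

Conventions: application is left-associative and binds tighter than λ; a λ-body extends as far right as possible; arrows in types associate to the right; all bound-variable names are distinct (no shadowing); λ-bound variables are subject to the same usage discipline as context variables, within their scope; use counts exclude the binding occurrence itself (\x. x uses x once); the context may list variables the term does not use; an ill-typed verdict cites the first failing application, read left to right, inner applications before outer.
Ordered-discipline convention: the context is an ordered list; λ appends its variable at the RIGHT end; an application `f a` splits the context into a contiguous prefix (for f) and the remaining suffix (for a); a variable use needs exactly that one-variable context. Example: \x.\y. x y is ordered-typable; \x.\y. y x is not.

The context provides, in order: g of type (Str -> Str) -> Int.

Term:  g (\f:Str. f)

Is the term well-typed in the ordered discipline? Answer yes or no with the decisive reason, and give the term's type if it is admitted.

yes — g, f once each; derivable with no W/C/E; term : Int
use counts: g: 1×, f (bound): 1×
order of uses: g, f
typing: well-typed at Int
per-discipline verdicts: ordered ✓ · linear ✓ · affine ✓ · relevant ✓ · unrestricted ✓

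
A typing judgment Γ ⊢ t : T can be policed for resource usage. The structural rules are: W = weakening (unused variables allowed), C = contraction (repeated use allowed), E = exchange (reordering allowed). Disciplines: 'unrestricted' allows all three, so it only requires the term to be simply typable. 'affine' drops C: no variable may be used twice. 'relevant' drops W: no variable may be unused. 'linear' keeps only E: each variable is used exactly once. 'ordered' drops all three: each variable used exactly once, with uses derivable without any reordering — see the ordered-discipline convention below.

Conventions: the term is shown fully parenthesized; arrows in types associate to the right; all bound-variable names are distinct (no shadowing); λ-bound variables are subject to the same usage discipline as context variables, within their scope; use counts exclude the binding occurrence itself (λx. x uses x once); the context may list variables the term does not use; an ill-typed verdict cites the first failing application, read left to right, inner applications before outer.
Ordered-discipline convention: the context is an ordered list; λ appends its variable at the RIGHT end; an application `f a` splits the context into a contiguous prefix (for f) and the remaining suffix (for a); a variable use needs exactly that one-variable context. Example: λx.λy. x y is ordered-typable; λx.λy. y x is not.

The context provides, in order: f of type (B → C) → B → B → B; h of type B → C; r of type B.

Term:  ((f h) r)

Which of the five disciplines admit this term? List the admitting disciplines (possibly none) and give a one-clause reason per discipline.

admitted in: ordered, linear, affine, relevant, unrestricted
use counts: f ×1; h ×1; r ×1
order of uses: f, h, r
typing: well-typed at B → B
ordered: ✓ — one use each (f, h, r); ordered split holds
linear: ✓ — f, h, r: one use apiece
affine: ✓ — none of f, h, r used more than once
relevant: ✓ — at least one use each (f, h, r)
unrestricted: ✓ — well-typed at B → B; no restrictions here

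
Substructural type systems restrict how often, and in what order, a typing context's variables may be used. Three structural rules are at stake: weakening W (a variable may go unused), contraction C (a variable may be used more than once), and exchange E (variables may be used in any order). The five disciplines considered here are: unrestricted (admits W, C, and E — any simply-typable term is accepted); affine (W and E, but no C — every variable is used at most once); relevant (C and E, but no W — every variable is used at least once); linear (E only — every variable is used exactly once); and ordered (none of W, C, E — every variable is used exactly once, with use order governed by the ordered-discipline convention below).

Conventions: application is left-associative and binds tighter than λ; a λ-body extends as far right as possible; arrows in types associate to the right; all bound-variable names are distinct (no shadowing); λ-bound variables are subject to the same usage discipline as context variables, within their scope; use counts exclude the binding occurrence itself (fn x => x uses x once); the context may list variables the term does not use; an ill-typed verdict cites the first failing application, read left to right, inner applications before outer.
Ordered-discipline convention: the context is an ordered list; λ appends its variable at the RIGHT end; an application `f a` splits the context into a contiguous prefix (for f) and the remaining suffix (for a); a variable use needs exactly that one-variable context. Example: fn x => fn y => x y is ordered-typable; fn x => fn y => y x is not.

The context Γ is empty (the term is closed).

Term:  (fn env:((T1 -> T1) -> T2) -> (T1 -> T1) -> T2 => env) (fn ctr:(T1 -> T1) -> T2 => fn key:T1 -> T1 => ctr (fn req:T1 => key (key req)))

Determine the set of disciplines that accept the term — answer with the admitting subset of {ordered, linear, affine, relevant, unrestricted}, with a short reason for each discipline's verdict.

admitted by: relevant, unrestricted
variable uses: env [bound]: 1, ctr [bound]: 1, key [bound]: 2, req [bound]: 1
left-to-right use order: env, ctr, key, key, req
typing: the term checks, with type ((T1 -> T1) -> T2) -> (T1 -> T1) -> T2
ordered: ✗ — repeated use of key ×2
linear: ✗ — repeated use of key ×2
affine: ✗ — repeated use of key ×2
relevant: ✓ — env, ctr, key, req: all used, weakening unneeded
unrestricted: ✓ — simply typable at ((T1 -> T1) -> T2) -> (T1 -> T1) -> T2; W, C, E all held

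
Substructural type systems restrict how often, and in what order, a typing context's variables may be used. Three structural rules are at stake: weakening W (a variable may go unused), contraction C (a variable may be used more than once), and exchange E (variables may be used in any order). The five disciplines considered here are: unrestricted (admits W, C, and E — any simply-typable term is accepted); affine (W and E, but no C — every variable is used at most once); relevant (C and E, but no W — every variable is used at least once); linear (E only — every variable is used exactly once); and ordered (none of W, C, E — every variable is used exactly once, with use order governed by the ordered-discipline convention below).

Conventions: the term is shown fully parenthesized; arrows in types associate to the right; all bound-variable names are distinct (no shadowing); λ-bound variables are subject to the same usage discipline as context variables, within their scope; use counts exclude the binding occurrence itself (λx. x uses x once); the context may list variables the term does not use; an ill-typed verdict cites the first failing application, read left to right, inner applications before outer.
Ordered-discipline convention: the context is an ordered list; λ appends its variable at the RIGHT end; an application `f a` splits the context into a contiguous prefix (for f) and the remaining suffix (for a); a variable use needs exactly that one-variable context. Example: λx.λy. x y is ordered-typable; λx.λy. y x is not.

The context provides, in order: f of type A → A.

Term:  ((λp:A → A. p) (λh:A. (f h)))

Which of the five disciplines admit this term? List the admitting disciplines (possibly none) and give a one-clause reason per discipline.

admitted by: ordered, linear, affine, relevant, unrestricted
counts: f: 1×; p (λ-bound): 1×; h (λ-bound): 1×
order of uses: p, f, h
typing: well-typed at A → A
ordered ✓ (f, p, h: once each, no exchange needed)
linear ✓ (exactly-once usage across f, p, h)
affine ✓ (at most one use each (f, p, h))
relevant ✓ (f, p, h: all used, weakening unneeded)
unrestricted ✓ (type-checks (A → A) and nothing is barred)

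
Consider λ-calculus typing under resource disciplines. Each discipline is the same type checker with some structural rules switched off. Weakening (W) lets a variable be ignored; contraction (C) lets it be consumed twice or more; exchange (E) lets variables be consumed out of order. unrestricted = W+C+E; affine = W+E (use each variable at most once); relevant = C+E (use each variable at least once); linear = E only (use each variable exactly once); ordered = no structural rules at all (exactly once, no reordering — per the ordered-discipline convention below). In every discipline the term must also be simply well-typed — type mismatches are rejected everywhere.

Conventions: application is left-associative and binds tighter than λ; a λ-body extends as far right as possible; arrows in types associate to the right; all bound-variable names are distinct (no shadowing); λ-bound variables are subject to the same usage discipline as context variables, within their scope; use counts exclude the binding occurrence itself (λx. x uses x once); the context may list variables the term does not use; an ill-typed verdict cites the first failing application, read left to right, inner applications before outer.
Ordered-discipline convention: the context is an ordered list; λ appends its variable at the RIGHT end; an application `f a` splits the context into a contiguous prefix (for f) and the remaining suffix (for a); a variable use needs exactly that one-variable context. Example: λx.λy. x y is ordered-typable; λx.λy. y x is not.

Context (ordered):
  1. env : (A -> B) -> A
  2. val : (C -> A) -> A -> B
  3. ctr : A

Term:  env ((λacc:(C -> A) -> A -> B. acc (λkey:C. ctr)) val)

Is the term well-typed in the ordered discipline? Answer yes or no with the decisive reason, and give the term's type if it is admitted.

no — needs weakening: key unused
variable uses: env=1, val=1, ctr=1, acc (bound)=1, key (bound)=0
order of uses: env, acc, ctr, val
typing: ✓ — A
all disciplines: ordered ✗ | linear ✗ | affine ✓ | relevant ✗ | unrestricted ✓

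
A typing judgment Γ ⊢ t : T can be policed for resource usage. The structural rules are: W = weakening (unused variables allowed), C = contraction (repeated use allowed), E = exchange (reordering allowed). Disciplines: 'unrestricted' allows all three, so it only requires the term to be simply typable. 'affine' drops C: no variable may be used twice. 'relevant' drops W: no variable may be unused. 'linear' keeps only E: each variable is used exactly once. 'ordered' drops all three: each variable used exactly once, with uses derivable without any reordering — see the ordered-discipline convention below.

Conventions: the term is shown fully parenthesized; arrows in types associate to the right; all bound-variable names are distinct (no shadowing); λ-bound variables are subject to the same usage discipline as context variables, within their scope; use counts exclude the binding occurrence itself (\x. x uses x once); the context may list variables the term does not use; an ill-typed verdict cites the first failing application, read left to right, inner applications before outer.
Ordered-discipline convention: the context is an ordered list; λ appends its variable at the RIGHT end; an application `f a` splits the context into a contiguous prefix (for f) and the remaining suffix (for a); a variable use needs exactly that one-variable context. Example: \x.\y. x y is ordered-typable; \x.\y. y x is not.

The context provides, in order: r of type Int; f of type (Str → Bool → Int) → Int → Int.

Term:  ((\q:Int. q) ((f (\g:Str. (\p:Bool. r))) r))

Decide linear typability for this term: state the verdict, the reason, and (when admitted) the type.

no — needs contraction — r ×2; g, p never used (weakening)
counts: r: 2×, f: 1×, q (λ-bound): 1×, g (λ-bound): 0×, p (λ-bound): 0×
use order (left to right): q, f, r, r
typing: well-typed at Int
summary: ordered ✗ · linear ✗ · affine ✗ · relevant ✗ · unrestricted ✓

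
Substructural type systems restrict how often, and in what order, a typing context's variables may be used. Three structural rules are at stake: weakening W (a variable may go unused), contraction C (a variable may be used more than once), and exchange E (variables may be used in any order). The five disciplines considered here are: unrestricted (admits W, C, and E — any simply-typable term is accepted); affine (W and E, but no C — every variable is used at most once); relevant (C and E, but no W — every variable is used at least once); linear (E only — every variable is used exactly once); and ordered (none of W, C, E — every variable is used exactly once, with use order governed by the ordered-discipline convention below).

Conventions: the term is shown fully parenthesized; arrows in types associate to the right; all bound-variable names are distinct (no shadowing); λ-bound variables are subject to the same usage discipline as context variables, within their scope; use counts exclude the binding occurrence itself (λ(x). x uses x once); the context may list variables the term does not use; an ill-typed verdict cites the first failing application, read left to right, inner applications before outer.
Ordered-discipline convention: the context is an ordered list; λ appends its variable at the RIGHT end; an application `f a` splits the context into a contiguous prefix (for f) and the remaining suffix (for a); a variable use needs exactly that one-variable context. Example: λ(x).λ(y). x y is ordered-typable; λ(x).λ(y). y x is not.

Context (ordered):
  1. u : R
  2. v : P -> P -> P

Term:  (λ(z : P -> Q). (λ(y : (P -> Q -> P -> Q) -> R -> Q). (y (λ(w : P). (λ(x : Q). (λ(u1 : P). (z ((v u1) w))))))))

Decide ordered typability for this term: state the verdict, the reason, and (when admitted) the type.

no — u, x never used (weakening)
variable uses: u ×0, v ×1, z (bound) ×1, y (bound) ×1, w (bound) ×1, x (bound) ×0, u1 (bound) ×1
use order (left to right): y, z, v, u1, w
typing: ✓ — (P -> Q) -> ((P -> Q -> P -> Q) -> R -> Q) -> R -> Q
all disciplines: ordered ✗ | linear ✗ | affine ✓ | relevant ✗ | unrestricted ✓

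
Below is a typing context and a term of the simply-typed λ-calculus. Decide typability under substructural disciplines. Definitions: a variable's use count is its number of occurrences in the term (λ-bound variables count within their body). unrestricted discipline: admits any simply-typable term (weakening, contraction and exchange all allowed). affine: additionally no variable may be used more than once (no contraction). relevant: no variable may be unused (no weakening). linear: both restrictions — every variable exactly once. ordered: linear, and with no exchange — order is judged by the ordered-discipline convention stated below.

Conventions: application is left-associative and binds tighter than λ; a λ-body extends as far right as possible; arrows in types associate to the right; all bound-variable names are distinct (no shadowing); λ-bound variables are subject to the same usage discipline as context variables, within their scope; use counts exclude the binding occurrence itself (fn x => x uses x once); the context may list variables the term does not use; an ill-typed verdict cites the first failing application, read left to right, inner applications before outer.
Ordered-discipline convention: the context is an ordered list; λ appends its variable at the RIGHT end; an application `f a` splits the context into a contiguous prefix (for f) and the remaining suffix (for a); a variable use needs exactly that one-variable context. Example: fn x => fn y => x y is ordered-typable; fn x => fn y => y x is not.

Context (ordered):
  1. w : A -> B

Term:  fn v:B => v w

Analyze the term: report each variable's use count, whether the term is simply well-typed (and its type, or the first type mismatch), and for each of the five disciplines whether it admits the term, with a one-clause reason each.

variable uses: w=1; v [bound]=1
order of uses: v, w
typing: ill-typed: can't apply a value of type B
ordered: ✗ — a type mismatch blocks all five
linear: ✗ — the type mismatch rejects it
affine: ✗ — not simply typable
relevant: ✗ — fails simple typing
unrestricted: ✗ — a type mismatch blocks all five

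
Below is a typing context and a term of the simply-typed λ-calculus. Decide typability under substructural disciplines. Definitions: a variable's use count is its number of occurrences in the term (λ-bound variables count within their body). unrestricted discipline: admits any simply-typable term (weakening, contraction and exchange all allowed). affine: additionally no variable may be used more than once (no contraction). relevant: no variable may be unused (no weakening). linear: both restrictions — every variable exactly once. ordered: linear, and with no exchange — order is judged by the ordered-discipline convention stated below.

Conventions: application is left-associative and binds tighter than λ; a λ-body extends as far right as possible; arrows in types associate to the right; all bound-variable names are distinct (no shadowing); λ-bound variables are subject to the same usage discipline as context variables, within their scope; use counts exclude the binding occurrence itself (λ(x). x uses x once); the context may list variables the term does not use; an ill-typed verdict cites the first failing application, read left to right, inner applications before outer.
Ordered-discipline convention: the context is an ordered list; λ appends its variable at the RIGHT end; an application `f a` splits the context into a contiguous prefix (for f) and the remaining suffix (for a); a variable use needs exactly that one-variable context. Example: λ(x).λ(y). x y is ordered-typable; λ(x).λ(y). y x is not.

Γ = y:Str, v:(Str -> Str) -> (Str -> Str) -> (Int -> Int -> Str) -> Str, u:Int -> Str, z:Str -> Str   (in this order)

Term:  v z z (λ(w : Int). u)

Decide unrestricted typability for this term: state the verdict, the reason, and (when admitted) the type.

yes — simply typable at Str; W, C, E all held; term : Str
variable uses: y=0; v=1; u=1; z=2; w (λ-bound)=0
left-to-right use order: v, z, z, u
typing: the term checks, with type Str
all disciplines: ordered ✗; linear ✗; affine ✗; relevant ✗; unrestricted ✓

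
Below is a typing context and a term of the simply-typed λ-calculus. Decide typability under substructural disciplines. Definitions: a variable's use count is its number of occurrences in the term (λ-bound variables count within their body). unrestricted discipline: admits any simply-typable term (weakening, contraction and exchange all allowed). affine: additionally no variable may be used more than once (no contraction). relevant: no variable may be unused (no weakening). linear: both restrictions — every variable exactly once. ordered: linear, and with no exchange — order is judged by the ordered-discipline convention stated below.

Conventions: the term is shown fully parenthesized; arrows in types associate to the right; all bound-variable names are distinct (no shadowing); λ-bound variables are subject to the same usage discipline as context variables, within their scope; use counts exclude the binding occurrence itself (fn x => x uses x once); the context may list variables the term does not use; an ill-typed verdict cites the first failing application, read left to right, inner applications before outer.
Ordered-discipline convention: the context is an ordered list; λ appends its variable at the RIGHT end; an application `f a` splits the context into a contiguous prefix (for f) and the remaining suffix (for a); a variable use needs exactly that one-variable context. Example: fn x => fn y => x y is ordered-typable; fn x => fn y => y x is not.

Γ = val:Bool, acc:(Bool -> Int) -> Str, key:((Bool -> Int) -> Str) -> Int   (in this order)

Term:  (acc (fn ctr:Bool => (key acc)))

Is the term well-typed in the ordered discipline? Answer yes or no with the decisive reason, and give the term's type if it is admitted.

no — uses contraction: acc ×2; needs weakening: val, ctr unused
use counts: val: 0, acc: 2, key: 1, ctr [bound]: 0
use order (left to right): acc, key, acc
typing: well-typed at Str
all disciplines: ordered ✗ · linear ✗ · affine ✗ · relevant ✗ · unrestricted ✓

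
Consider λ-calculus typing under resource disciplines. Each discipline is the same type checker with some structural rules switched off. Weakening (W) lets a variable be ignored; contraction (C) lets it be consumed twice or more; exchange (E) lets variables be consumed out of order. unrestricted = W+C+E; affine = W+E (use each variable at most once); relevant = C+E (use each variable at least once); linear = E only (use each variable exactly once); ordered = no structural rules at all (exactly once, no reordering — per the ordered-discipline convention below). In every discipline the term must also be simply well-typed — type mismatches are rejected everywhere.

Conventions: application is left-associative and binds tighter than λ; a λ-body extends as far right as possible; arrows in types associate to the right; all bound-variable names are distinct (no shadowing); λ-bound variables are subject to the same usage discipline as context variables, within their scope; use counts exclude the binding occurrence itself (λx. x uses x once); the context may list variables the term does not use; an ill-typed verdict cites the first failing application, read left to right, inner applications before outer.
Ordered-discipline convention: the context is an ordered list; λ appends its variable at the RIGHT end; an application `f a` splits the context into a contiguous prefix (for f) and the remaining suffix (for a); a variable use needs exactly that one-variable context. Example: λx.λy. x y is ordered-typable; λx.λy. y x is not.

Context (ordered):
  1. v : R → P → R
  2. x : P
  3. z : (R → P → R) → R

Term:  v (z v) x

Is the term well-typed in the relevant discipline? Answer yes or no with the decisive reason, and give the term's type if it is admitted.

yes — none of v, x, z goes unused; term : R
use counts: v: 2, x: 1, z: 1
uses in reading order: v, z, v, x
typing: well-typed at R
per-discipline verdicts: ordered ✗ | linear ✗ | affine ✗ | relevant ✓ | unrestricted ✓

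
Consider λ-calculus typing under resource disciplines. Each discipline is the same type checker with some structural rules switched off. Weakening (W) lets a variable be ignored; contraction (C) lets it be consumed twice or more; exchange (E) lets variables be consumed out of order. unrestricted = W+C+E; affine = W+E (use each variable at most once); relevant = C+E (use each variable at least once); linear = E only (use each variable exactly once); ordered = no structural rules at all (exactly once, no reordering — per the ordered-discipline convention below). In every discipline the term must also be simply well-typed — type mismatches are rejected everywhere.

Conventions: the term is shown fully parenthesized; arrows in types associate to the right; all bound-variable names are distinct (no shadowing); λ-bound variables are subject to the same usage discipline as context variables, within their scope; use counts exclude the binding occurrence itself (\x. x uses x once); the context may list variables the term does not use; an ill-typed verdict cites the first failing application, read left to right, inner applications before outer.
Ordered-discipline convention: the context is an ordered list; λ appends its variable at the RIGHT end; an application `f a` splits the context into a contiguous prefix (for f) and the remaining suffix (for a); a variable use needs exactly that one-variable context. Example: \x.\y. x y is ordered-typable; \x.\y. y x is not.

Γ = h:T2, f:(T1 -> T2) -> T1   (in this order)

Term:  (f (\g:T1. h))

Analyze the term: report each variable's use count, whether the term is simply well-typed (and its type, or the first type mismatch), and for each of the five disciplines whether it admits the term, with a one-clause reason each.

usage: h: 1; f: 1; g (λ-bound): 0
left-to-right use order: f, h
typing: ✓ — T1
ordered: ✗, needs weakening: g unused
linear: ✗, needs weakening: g unused
affine: ✓, no duplicate uses among h, f, g
relevant: ✗, needs weakening: g unused
unrestricted: ✓, typability at T1 is all that's needed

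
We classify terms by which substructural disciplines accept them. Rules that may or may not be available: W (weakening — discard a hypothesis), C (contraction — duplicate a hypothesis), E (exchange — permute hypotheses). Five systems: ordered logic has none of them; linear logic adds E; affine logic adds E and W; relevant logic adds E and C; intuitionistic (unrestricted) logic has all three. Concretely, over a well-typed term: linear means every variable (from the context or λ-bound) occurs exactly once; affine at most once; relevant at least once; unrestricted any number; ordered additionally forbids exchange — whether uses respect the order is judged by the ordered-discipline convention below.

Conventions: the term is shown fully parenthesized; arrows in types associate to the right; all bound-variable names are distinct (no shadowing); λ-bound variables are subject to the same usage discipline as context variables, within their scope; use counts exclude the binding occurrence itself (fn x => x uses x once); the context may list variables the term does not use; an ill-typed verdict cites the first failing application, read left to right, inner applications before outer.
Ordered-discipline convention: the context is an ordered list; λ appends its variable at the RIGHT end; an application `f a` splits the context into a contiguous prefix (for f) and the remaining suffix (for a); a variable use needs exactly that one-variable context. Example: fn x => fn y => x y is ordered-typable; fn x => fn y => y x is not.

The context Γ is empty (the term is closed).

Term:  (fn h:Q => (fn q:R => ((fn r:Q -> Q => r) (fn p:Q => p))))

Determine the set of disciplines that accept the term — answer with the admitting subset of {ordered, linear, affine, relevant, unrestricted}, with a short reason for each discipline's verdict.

admitting disciplines: affine, unrestricted
use counts: h (λ-bound) ×0, q (λ-bound) ×0, r (λ-bound) ×1, p (λ-bound) ×1
use order (left to right): r, p
typing: ✓ — Q -> R -> Q -> Q
ordered ✗ (h, q left unused)
linear ✗ (h, q left unused)
affine ✓ (no duplicate uses among h, q, r, p)
relevant ✗ (h, q left unused)
unrestricted ✓ (well-typed at Q -> R -> Q -> Q; no restrictions here)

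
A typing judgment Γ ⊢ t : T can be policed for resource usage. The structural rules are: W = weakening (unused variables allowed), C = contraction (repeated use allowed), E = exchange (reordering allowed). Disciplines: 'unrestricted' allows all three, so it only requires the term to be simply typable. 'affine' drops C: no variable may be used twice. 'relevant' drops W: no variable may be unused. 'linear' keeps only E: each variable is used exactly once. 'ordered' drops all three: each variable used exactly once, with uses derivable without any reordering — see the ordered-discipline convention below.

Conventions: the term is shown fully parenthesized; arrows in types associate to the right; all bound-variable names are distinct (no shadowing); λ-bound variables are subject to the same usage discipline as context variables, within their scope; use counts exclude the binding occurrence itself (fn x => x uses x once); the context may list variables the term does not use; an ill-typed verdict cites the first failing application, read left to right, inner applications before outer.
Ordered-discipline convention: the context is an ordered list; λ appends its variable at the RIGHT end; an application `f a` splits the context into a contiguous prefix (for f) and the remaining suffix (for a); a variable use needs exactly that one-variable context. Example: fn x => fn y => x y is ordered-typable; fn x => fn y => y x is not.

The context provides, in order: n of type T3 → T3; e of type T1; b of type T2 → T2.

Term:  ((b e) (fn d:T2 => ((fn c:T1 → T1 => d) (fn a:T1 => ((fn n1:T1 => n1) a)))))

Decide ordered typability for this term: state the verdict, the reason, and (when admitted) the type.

no — not simply typable
usage: n: 0×; e: 1×; b: 1×; d [bound]: 1×; c [bound]: 0×; a [bound]: 1×; n1 [bound]: 1×
left-to-right use order: b, e, d, n1, a
typing: ill-typed: an application expects T2 but receives T1
across the five disciplines: ordered ✗ | linear ✗ | affine ✗ | relevant ✗ | unrestricted ✗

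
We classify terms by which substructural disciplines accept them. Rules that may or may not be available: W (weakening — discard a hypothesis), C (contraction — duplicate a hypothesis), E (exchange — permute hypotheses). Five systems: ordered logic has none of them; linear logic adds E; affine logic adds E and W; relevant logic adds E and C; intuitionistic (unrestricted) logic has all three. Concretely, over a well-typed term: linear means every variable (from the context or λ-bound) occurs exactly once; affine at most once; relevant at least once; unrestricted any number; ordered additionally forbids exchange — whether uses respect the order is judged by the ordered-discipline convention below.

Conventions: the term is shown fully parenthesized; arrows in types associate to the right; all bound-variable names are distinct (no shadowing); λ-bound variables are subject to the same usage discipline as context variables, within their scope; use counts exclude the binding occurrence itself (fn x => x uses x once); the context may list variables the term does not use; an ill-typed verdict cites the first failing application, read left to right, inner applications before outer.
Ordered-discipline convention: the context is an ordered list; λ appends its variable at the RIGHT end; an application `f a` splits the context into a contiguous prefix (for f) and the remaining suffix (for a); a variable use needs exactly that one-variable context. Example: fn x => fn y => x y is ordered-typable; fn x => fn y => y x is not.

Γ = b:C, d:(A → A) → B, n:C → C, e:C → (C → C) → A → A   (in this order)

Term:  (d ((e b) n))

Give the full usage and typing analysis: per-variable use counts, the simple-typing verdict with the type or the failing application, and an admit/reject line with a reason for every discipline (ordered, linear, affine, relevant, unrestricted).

counts: b=1, d=1, n=1, e=1
left-to-right use order: d, e, b, n
typing: ✓ — B
ordered: ✗ — no ordered split (uses run d, e, b, n)
linear: ✓ — b, d, n, e: one use apiece
affine: ✓ — none of b, d, n, e used more than once
relevant: ✓ — at least one use each (b, d, n, e)
unrestricted: ✓ — type-checks (B) and nothing is barred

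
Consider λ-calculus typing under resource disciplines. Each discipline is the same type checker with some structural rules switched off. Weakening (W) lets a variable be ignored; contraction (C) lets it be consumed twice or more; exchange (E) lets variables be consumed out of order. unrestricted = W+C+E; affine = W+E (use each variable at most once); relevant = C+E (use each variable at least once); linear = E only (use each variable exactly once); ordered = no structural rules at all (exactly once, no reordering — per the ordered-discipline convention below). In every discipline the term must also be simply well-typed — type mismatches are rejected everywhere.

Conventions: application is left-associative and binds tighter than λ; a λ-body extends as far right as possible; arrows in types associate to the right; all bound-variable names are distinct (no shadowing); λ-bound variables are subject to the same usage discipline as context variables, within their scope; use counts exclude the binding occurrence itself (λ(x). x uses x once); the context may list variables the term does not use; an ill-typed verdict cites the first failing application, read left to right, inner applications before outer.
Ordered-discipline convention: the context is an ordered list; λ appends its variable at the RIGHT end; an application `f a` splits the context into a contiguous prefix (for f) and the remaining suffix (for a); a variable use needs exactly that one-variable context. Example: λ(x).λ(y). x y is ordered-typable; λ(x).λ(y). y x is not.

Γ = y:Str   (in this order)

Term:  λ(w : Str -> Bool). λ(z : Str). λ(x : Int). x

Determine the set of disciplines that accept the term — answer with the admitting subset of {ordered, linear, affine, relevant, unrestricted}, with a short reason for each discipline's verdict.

admitted in: affine, unrestricted
use counts: y ×0; w (bound) ×0; z (bound) ×0; x (bound) ×1
uses in reading order: x
typing: well-typed at (Str -> Bool) -> Str -> Int -> Int
ordered: ✗, unused: y, w, z — weakening required
linear: ✗, unused: y, w, z — weakening required
affine: ✓, no duplicate uses among y, w, z, x
relevant: ✗, unused: y, w, z — weakening required
unrestricted: ✓, typability at (Str -> Bool) -> Str -> Int -> Int is all that's needed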